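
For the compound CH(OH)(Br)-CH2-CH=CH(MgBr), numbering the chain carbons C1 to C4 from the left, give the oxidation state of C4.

Assign +1 per bond to O/N/halogen, −1 per bond to H or an electropositive element, and 0 per bond to carbon.
C4 has a double bond to C (2×0 = 0), one bond to H (-1), one bond to Mg (-1).
Oxidation state = 0 − 1 − 1 = -2.

-2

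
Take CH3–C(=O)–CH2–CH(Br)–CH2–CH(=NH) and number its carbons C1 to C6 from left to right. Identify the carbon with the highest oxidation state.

C2

Tallying each carbon's bonds:
C1: 1C, 3H → 0 − 3 = -3
C2: 2C, 2O → 0 + 2 = +2
C3: 2C, 2H → 0 − 2 = -2
C4: 2C, 1H, 1Br → 0 − 1 + 1 = 0
C5: 2C, 2H → 0 − 2 = -2
C6: 1C, 1H, 2N → 0 − 1 + 2 = +1
The most oxidised carbon is C2 at +2.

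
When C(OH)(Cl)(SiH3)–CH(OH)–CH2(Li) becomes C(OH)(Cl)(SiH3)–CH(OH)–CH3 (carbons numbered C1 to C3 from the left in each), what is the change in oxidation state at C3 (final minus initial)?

Before: C3 has 1 bond to C, 2 bonds to H, 1 bond to Li → oxidation state -3.
After: C3 has 1 bond to C, 3 bonds to H → oxidation state -3.
Δ = -3 − (-3) = 0, so no net redox change at C3.

0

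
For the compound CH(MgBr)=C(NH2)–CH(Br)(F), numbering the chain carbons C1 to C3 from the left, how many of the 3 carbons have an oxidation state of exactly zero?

0

Bonds to more-electronegative neighbours contribute +1 each, bonds to H or metals contribute −1 each, and C–C bonds contribute 0. Tallying each carbon:
C1: 2C, 1H, 1Mg → 0 − 1 − 1 = -2
C2: 3C, 1N → 0 + 1 = +1
C3: 1C, 1H, 1F, 1Br → 0 − 1 + 1 + 1 = +1
0 carbons meet the condition.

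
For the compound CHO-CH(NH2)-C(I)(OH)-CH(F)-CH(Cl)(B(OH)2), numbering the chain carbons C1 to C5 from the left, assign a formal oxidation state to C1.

+1

C1 has one bond to C (0), one bond to H (-1), a double bond to O (2×+1 = +2).
Oxidation state = 0 − 1 + 2 = +1.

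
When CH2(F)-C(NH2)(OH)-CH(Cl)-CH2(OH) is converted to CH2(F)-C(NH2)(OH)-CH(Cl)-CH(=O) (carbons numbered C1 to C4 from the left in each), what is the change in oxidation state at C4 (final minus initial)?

Before: C4 has 1 bond to C, 2 bonds to H, 1 bond to O → oxidation state -1.
After: C4 has 1 bond to C, 1 bond to H, 2 bonds to O → oxidation state +1.
Δ = +1 − (-1) = +2, so this is an oxidation at C4.

+2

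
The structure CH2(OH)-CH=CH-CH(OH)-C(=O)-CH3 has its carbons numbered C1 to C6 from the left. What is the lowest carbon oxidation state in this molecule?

-3

Tallying each carbon's bonds:
C1: 1C, 2H, 1O → 0 − 2 + 1 = -1
C2: 3C, 1H → 0 − 1 = -1
C3: 3C, 1H → 0 − 1 = -1
C4: 2C, 1H, 1O → 0 − 1 + 1 = 0
C5: 2C, 2O → 0 + 2 = +2
C6: 1C, 3H → 0 − 3 = -3
The lowest value is -3.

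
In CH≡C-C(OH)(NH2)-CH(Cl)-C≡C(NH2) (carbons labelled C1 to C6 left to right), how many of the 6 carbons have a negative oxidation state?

1

Count +1 for every bond to an atom more electronegative than carbon and −1 for every bond to one less electronegative; C–C bonds are 0. Tallying each carbon:
C1: 3C, 1H → 0 − 1 = -1
C2: 4C → 0 = 0
C3: 2C, 1O, 1N → 0 + 1 + 1 = +2
C4: 2C, 1H, 1Cl → 0 − 1 + 1 = 0
C5: 4C → 0 = 0
C6: 3C, 1N → 0 + 1 = +1
1 carbon (C1) meets the condition.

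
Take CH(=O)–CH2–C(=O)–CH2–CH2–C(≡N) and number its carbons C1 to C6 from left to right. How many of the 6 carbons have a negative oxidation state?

3

Count +1 for every bond to an atom more electronegative than carbon and −1 for every bond to one less electronegative; C–C bonds are 0. Tallying each carbon:
C1: 1C, 1H, 2O → 0 − 1 + 2 = +1
C2: 2C, 2H → 0 − 2 = -2
C3: 2C, 2O → 0 + 2 = +2
C4: 2C, 2H → 0 − 2 = -2
C5: 2C, 2H → 0 − 2 = -2
C6: 1C, 3N → 0 + 3 = +3
3 carbons (C2, C4, C5) meet the condition.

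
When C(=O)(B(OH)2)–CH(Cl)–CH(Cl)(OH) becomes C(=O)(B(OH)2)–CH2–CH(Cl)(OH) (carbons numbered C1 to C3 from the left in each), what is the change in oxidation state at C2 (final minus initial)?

-2

Before: C2 has 2 bonds to C, 1 bond to H, 1 bond to Cl → oxidation state 0.
After: C2 has 2 bonds to C, 2 bonds to H → oxidation state -2.
Δ = -2 − (0) = -2, so this is a reduction at C2.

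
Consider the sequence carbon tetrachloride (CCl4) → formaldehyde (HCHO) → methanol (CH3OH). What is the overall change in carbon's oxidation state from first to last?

Carbon oxidation states along the series — carbon tetrachloride: +4, formaldehyde: 0, methanol: -2.
Net change = -2 − (+4) = -6.

-6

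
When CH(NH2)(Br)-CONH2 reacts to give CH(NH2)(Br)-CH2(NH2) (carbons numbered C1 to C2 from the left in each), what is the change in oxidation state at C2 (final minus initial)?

Before: C2 has 1 bond to C, 2 bonds to O, 1 bond to N → oxidation state +3.
After: C2 has 1 bond to C, 2 bonds to H, 1 bond to N → oxidation state -1.
Δ = -1 − (+3) = -4, so this is a reduction at C2.

-4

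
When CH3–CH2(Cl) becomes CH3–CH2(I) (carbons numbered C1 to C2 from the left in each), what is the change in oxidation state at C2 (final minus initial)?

0

Before: C2 has 1 bond to C, 2 bonds to H, 1 bond to Cl → oxidation state -1.
After: C2 has 1 bond to C, 2 bonds to H, 1 bond to I → oxidation state -1.
Δ = -1 − (-1) = 0, so no net redox change at C2.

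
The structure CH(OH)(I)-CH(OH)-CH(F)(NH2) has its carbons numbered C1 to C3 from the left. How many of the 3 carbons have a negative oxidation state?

0

Tallying each carbon's bonds:
C1: 1C, 1H, 1O, 1I → 0 − 1 + 1 + 1 = +1
C2: 2C, 1H, 1O → 0 − 1 + 1 = 0
C3: 1C, 1H, 1N, 1F → 0 − 1 + 1 + 1 = +1
0 carbons meet the condition.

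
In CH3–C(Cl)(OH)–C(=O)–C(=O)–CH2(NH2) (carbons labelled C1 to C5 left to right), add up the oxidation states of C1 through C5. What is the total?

+2

Assign +1 per bond to O/N/halogen, −1 per bond to H or an electropositive element, and 0 per bond to carbon. Tallying each carbon:
C1: 1C, 3H → 0 − 3 = -3
C2: 2C, 1O, 1Cl → 0 + 1 + 1 = +2
C3: 2C, 2O → 0 + 2 = +2
C4: 2C, 2O → 0 + 2 = +2
C5: 1C, 2H, 1N → 0 − 2 + 1 = -1
Sum = -3 + 2 + 2 + 2 − 1 = +2.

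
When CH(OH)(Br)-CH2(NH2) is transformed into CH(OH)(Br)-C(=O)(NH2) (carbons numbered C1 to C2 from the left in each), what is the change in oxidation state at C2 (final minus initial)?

+4

Before: C2 has 1 bond to C, 2 bonds to H, 1 bond to N → oxidation state -1.
After: C2 has 1 bond to C, 2 bonds to O, 1 bond to N → oxidation state +3.
Δ = +3 − (-1) = +4, so this is an oxidation at C2.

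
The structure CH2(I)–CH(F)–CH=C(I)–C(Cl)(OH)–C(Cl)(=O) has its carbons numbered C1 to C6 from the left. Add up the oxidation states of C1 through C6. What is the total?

Tallying each carbon's bonds:
C1: 1C, 2H, 1I → 0 − 2 + 1 = -1
C2: 2C, 1H, 1F → 0 − 1 + 1 = 0
C3: 3C, 1H → 0 − 1 = -1
C4: 3C, 1I → 0 + 1 = +1
C5: 2C, 1O, 1Cl → 0 + 1 + 1 = +2
C6: 1C, 2O, 1Cl → 0 + 2 + 1 = +3
Sum = -1 + 0 − 1 + 1 + 2 + 3 = +4.

+4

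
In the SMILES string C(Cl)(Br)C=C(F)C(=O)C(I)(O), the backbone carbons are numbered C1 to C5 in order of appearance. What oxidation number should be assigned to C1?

+1

Assign +1 per bond to O/N/halogen, −1 per bond to H or an electropositive element, and 0 per bond to carbon.
C1 has one bond to C (0), one bond to H (-1), one bond to Cl (+1), one bond to Br (+1).
Oxidation state = 0 − 1 + 1 + 1 = +1.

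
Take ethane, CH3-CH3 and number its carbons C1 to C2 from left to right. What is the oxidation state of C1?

Count +1 for every bond to an atom more electronegative than carbon and −1 for every bond to one less electronegative; C–C bonds are 0.
C1 has one bond to H (-1), one bond to H (-1), one bond to H (-1), one bond to C (0).
Oxidation state = -1 − 1 − 1 + 0 = -3.

-3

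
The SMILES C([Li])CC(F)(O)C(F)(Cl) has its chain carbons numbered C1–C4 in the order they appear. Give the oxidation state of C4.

C4 has one bond to C (0), one bond to H (-1), one bond to F (+1), one bond to Cl (+1).
Oxidation state = 0 − 1 + 1 + 1 = +1.

+1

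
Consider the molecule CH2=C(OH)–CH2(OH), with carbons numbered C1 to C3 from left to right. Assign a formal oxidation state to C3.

-1

C3 has one bond to C (0), one bond to H (-1), one bond to O (+1), one bond to H (-1).
Oxidation state = 0 − 1 + 1 − 1 = -1.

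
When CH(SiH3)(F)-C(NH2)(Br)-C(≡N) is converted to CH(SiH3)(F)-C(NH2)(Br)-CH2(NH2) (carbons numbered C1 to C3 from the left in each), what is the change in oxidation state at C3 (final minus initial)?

Before: C3 has 1 bond to C, 3 bonds to N → oxidation state +3.
After: C3 has 1 bond to C, 2 bonds to H, 1 bond to N → oxidation state -1.
Δ = -1 − (+3) = -4, so this is a reduction at C3.

-4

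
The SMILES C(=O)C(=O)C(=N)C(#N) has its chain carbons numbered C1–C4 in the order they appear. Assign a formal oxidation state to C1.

Assign +1 per bond to O/N/halogen, −1 per bond to H or an electropositive element, and 0 per bond to carbon.
C1 has one bond to C (0), a double bond to O (2×+1 = +2), one bond to H (-1).
Oxidation state = 0 + 2 − 1 = +1.

+1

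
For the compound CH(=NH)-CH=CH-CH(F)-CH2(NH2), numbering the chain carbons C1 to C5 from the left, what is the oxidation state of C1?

Bonds to more-electronegative neighbours contribute +1 each, bonds to H or metals contribute −1 each, and C–C bonds contribute 0.
C1 has one bond to C (0), one bond to H (-1), a double bond to N (2×+1 = +2).
Oxidation state = 0 − 1 + 2 = +1.

+1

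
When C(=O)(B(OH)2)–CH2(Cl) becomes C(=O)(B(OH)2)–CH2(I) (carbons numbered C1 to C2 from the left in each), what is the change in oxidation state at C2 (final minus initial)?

0

Before: C2 has 1 bond to C, 2 bonds to H, 1 bond to Cl → oxidation state -1.
After: C2 has 1 bond to C, 2 bonds to H, 1 bond to I → oxidation state -1.
Δ = -1 − (-1) = 0, so no net redox change at C2.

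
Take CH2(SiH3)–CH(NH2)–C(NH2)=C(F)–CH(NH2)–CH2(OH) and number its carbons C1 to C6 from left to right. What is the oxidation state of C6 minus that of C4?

C6: 1C, 2H, 1O → 0 − 2 + 1 = -1
C4: 3C, 1F → 0 + 1 = +1
Difference: -1 − (+1) = -2.

-2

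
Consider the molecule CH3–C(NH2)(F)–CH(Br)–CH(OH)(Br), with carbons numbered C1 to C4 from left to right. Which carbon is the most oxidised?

Count +1 for every bond to an atom more electronegative than carbon and −1 for every bond to one less electronegative; C–C bonds are 0. Tallying each carbon:
C1: 1C, 3H → 0 − 3 = -3
C2: 2C, 1N, 1F → 0 + 1 + 1 = +2
C3: 2C, 1H, 1Br → 0 − 1 + 1 = 0
C4: 1C, 1H, 1O, 1Br → 0 − 1 + 1 + 1 = +1
The most oxidised carbon is C2 at +2.

C2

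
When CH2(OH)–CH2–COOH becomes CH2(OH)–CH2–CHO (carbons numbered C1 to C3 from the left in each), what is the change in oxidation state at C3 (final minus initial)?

-2

Before: C3 has 1 bond to C, 3 bonds to O → oxidation state +3.
After: C3 has 1 bond to C, 1 bond to H, 2 bonds to O → oxidation state +1.
Δ = +1 − (+3) = -2, so this is a reduction at C3.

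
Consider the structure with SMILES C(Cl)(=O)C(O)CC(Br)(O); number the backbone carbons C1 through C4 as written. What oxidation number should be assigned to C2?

0

Count +1 for every bond to an atom more electronegative than carbon and −1 for every bond to one less electronegative; C–C bonds are 0.
C2 has one bond to C (0), one bond to C (0), one bond to H (-1), one bond to O (+1).
Oxidation state = 0 + 0 − 1 + 1 = 0.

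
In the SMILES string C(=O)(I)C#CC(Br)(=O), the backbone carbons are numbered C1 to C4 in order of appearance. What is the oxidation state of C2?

0

C2 has one bond to C (0), a triple bond to C (3×0 = 0).
Oxidation state = 0 + 0 = 0.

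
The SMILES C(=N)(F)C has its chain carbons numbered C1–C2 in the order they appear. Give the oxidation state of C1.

+3

Count +1 for every bond to an atom more electronegative than carbon and −1 for every bond to one less electronegative; C–C bonds are 0.
C1 has one bond to C (0), a double bond to N (2×+1 = +2), one bond to F (+1).
Oxidation state = 0 + 2 + 1 = +3.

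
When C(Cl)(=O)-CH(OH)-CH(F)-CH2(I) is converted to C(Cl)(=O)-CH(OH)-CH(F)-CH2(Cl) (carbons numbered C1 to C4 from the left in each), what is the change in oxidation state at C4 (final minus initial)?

0

Before: C4 has 1 bond to C, 2 bonds to H, 1 bond to I → oxidation state -1.
After: C4 has 1 bond to C, 2 bonds to H, 1 bond to Cl → oxidation state -1.
Δ = -1 − (-1) = 0, so no net redox change at C4.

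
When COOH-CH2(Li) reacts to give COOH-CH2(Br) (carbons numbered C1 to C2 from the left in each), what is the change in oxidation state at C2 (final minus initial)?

+2

Before: C2 has 1 bond to C, 2 bonds to H, 1 bond to Li → oxidation state -3.
After: C2 has 1 bond to C, 2 bonds to H, 1 bond to Br → oxidation state -1.
Δ = -1 − (-3) = +2, so this is an oxidation at C2.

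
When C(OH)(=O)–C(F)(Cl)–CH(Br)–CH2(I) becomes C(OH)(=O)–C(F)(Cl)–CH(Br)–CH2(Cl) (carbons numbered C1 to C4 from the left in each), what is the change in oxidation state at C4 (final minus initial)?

Before: C4 has 1 bond to C, 2 bonds to H, 1 bond to I → oxidation state -1.
After: C4 has 1 bond to C, 2 bonds to H, 1 bond to Cl → oxidation state -1.
Δ = -1 − (-1) = 0, so no net redox change at C4.

0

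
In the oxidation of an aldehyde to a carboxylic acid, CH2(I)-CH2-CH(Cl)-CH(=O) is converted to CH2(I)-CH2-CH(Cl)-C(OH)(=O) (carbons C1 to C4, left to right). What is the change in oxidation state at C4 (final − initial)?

+2

Before: C4 has 1 bond to C, 1 bond to H, 2 bonds to O → oxidation state +1.
After: C4 has 1 bond to C, 3 bonds to O → oxidation state +3.
Δ = +3 − (+1) = +2, so this is an oxidation at C4.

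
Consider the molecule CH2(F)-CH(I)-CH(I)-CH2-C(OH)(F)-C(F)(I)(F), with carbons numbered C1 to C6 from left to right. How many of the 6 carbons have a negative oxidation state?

Assign +1 per bond to O/N/halogen, −1 per bond to H or an electropositive element, and 0 per bond to carbon. Tallying each carbon:
C1: 1C, 2H, 1F → 0 − 2 + 1 = -1
C2: 2C, 1H, 1I → 0 − 1 + 1 = 0
C3: 2C, 1H, 1I → 0 − 1 + 1 = 0
C4: 2C, 2H → 0 − 2 = -2
C5: 2C, 1O, 1F → 0 + 1 + 1 = +2
C6: 1C, 2F, 1I → 0 + 2 + 1 = +3
2 carbons (C1, C4) meet the condition.

2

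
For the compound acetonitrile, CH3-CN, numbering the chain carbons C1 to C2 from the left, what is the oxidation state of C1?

C1 has one bond to H (-1), one bond to H (-1), one bond to H (-1), one bond to C (0).
Oxidation state = -1 − 1 − 1 + 0 = -3.

-3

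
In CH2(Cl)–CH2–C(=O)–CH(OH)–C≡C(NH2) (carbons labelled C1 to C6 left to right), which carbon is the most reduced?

Tallying each carbon's bonds:
C1: 1C, 2H, 1Cl → 0 − 2 + 1 = -1
C2: 2C, 2H → 0 − 2 = -2
C3: 2C, 2O → 0 + 2 = +2
C4: 2C, 1H, 1O → 0 − 1 + 1 = 0
C5: 4C → 0 = 0
C6: 3C, 1N → 0 + 1 = +1
The most reduced carbon is C2 at -2.

C2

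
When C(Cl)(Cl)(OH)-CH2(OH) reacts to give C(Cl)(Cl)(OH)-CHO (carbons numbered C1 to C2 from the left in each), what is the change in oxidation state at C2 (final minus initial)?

+2

Before: C2 has 1 bond to C, 2 bonds to H, 1 bond to O → oxidation state -1.
After: C2 has 1 bond to C, 1 bond to H, 2 bonds to O → oxidation state +1.
Δ = +1 − (-1) = +2, so this is an oxidation at C2.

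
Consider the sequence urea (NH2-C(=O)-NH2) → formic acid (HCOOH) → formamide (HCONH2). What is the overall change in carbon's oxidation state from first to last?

-2

Carbon oxidation states along the series — urea: +4, formic acid: +2, formamide: +2.
Net change = +2 − (+4) = -2.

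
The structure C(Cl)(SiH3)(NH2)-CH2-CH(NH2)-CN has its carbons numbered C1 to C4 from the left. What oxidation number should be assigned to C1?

+1

Assign +1 per bond to O/N/halogen, −1 per bond to H or an electropositive element, and 0 per bond to carbon.
C1 has one bond to C (0), one bond to Cl (+1), one bond to Si (-1), one bond to N (+1).
Oxidation state = 0 + 1 − 1 + 1 = +1.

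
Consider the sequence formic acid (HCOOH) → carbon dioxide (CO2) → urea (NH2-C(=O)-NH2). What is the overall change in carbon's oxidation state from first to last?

+2

Carbon oxidation states along the series — formic acid: +2, carbon dioxide: +4, urea: +4.
Net change = +4 − (+2) = +2.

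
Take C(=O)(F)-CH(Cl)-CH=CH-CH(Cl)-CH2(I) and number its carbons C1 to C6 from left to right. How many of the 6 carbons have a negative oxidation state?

3

Assign +1 per bond to O/N/halogen, −1 per bond to H or an electropositive element, and 0 per bond to carbon. Tallying each carbon:
C1: 1C, 2O, 1F → 0 + 2 + 1 = +3
C2: 2C, 1H, 1Cl → 0 − 1 + 1 = 0
C3: 3C, 1H → 0 − 1 = -1
C4: 3C, 1H → 0 − 1 = -1
C5: 2C, 1H, 1Cl → 0 − 1 + 1 = 0
C6: 1C, 2H, 1I → 0 − 2 + 1 = -1
3 carbons (C3, C4, C6) meet the condition.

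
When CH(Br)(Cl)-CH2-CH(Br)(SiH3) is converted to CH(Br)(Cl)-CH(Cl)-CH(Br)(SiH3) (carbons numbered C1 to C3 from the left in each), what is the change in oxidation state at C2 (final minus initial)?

Before: C2 has 2 bonds to C, 2 bonds to H → oxidation state -2.
After: C2 has 2 bonds to C, 1 bond to H, 1 bond to Cl → oxidation state 0.
Δ = 0 − (-2) = +2, so this is an oxidation at C2.

+2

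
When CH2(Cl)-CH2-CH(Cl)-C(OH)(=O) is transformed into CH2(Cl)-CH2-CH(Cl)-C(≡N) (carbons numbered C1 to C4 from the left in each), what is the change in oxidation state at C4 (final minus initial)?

0

Before: C4 has 1 bond to C, 3 bonds to O → oxidation state +3.
After: C4 has 1 bond to C, 3 bonds to N → oxidation state +3.
Δ = +3 − (+3) = 0, so no net redox change at C4.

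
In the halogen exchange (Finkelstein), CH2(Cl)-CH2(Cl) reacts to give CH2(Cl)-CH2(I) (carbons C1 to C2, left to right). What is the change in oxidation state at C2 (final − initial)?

0

Before: C2 has 1 bond to C, 2 bonds to H, 1 bond to Cl → oxidation state -1.
After: C2 has 1 bond to C, 2 bonds to H, 1 bond to I → oxidation state -1.
Δ = -1 − (-1) = 0, so no net redox change at C2.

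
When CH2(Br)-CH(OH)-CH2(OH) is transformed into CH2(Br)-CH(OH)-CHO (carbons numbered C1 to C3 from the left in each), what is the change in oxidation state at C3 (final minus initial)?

+2

Before: C3 has 1 bond to C, 2 bonds to H, 1 bond to O → oxidation state -1.
After: C3 has 1 bond to C, 1 bond to H, 2 bonds to O → oxidation state +1.
Δ = +1 − (-1) = +2, so this is an oxidation at C3.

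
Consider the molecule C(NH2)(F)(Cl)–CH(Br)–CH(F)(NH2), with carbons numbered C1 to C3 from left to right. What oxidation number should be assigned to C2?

0

C2 has one bond to C (0), one bond to C (0), one bond to Br (+1), one bond to H (-1).
Oxidation state = 0 + 0 + 1 − 1 = 0.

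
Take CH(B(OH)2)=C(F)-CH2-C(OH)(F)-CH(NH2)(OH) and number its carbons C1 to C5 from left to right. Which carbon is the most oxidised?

C4

Bonds to more-electronegative neighbours contribute +1 each, bonds to H or metals contribute −1 each, and C–C bonds contribute 0. Tallying each carbon:
C1: 2C, 1H, 1B → 0 − 1 − 1 = -2
C2: 3C, 1F → 0 + 1 = +1
C3: 2C, 2H → 0 − 2 = -2
C4: 2C, 1O, 1F → 0 + 1 + 1 = +2
C5: 1C, 1H, 1O, 1N → 0 − 1 + 1 + 1 = +1
The most oxidised carbon is C4 at +2.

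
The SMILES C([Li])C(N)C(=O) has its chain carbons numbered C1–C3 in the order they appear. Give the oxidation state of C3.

+1

Each bond to a more electronegative atom (O, N, halogen) counts +1, each bond to a less electronegative atom (H, metal, B, Si) counts −1, and each C–C bond counts 0.
C3 has one bond to C (0), one bond to H (-1), a double bond to O (2×+1 = +2).
Oxidation state = 0 − 1 + 2 = +1.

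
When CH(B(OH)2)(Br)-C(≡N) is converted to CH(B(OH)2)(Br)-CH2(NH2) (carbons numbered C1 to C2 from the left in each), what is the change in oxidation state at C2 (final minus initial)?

-4

Before: C2 has 1 bond to C, 3 bonds to N → oxidation state +3.
After: C2 has 1 bond to C, 2 bonds to H, 1 bond to N → oxidation state -1.
Δ = -1 − (+3) = -4, so this is a reduction at C2.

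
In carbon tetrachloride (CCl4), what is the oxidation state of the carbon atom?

Count +1 for every bond to an atom more electronegative than carbon and −1 for every bond to one less electronegative; C–C bonds are 0.
The carbon has one bond to Cl (+1), one bond to Cl (+1), one bond to Cl (+1), one bond to Cl (+1).
Oxidation state = +1 + 1 + 1 + 1 = +4.

+4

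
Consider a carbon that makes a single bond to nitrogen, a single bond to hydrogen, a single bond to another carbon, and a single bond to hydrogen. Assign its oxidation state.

-1

The carbon has one bond to C (0), one bond to N (+1), one bond to H (-1), one bond to H (-1).
Oxidation state = 0 + 1 − 1 − 1 = -1.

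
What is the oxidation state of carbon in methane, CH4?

Assign +1 per bond to O/N/halogen, −1 per bond to H or an electropositive element, and 0 per bond to carbon.
The carbon has one bond to H (-1), one bond to H (-1), one bond to H (-1), one bond to H (-1).
Oxidation state = -1 − 1 − 1 − 1 = -4.

-4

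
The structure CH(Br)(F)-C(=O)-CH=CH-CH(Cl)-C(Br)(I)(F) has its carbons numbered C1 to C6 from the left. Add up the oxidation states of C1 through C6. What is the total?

+4

Tallying each carbon's bonds:
C1: 1C, 1H, 1F, 1Br → 0 − 1 + 1 + 1 = +1
C2: 2C, 2O → 0 + 2 = +2
C3: 3C, 1H → 0 − 1 = -1
C4: 3C, 1H → 0 − 1 = -1
C5: 2C, 1H, 1Cl → 0 − 1 + 1 = 0
C6: 1C, 1F, 1Br, 1I → 0 + 1 + 1 + 1 = +3
Sum = +1 + 2 − 1 − 1 + 0 + 3 = +4.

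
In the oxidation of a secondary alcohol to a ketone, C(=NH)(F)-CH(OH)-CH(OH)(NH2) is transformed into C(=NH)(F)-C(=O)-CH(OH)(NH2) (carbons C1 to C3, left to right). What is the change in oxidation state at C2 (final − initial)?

+2

Before: C2 has 2 bonds to C, 1 bond to H, 1 bond to O → oxidation state 0.
After: C2 has 2 bonds to C, 2 bonds to O → oxidation state +2.
Δ = +2 − (0) = +2, so this is an oxidation at C2.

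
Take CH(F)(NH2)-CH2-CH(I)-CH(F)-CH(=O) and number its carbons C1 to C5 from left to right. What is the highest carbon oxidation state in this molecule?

Each bond to a more electronegative atom (O, N, halogen) counts +1, each bond to a less electronegative atom (H, metal, B, Si) counts −1, and each C–C bond counts 0. Tallying each carbon:
C1: 1C, 1H, 1N, 1F → 0 − 1 + 1 + 1 = +1
C2: 2C, 2H → 0 − 2 = -2
C3: 2C, 1H, 1I → 0 − 1 + 1 = 0
C4: 2C, 1H, 1F → 0 − 1 + 1 = 0
C5: 1C, 1H, 2O → 0 − 1 + 2 = +1
The highest value is +1.

+1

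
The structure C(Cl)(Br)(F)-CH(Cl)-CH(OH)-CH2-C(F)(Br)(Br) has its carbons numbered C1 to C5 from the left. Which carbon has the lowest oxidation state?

Assign +1 per bond to O/N/halogen, −1 per bond to H or an electropositive element, and 0 per bond to carbon. Tallying each carbon:
C1: 1C, 1F, 1Cl, 1Br → 0 + 1 + 1 + 1 = +3
C2: 2C, 1H, 1Cl → 0 − 1 + 1 = 0
C3: 2C, 1H, 1O → 0 − 1 + 1 = 0
C4: 2C, 2H → 0 − 2 = -2
C5: 1C, 1F, 2Br → 0 + 1 + 2 = +3
The most reduced carbon is C4 at -2.

C4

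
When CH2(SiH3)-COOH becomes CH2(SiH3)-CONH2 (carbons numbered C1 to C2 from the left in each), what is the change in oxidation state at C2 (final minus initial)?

0

Before: C2 has 1 bond to C, 3 bonds to O → oxidation state +3.
After: C2 has 1 bond to C, 2 bonds to O, 1 bond to N → oxidation state +3.
Δ = +3 − (+3) = 0, so no net redox change at C2.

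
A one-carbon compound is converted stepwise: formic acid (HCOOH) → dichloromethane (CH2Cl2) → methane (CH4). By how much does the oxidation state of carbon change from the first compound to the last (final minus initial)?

Carbon oxidation states along the series — formic acid: +2, dichloromethane: 0, methane: -4.
Net change = -4 − (+2) = -6.

-6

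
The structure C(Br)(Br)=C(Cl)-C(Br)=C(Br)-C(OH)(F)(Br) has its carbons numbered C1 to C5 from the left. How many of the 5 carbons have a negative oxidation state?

0

Count +1 for every bond to an atom more electronegative than carbon and −1 for every bond to one less electronegative; C–C bonds are 0. Tallying each carbon:
C1: 2C, 2Br → 0 + 2 = +2
C2: 3C, 1Cl → 0 + 1 = +1
C3: 3C, 1Br → 0 + 1 = +1
C4: 3C, 1Br → 0 + 1 = +1
C5: 1C, 1O, 1F, 1Br → 0 + 1 + 1 + 1 = +3
0 carbons meet the condition.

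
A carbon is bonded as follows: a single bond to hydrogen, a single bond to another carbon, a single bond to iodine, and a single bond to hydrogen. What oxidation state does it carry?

-1

Each bond to a more electronegative atom (O, N, halogen) counts +1, each bond to a less electronegative atom (H, metal, B, Si) counts −1, and each C–C bond counts 0.
The carbon has one bond to C (0), one bond to H (-1), one bond to I (+1), one bond to H (-1).
Oxidation state = 0 − 1 + 1 − 1 = -1.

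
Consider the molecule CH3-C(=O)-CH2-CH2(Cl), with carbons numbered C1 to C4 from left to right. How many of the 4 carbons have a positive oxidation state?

1

Count +1 for every bond to an atom more electronegative than carbon and −1 for every bond to one less electronegative; C–C bonds are 0. Tallying each carbon:
C1: 1C, 3H → 0 − 3 = -3
C2: 2C, 2O → 0 + 2 = +2
C3: 2C, 2H → 0 − 2 = -2
C4: 1C, 2H, 1Cl → 0 − 2 + 1 = -1
1 carbon (C2) meets the condition.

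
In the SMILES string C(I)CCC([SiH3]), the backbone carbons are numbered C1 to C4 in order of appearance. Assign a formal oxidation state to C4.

C4 has one bond to C (0), one bond to H (-1), one bond to H (-1), one bond to Si (-1).
Oxidation state = 0 − 1 − 1 − 1 = -3.

-3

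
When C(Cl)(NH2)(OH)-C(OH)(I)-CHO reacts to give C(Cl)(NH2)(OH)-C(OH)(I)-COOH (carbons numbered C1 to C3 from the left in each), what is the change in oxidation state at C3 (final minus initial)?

+2

Before: C3 has 1 bond to C, 1 bond to H, 2 bonds to O → oxidation state +1.
After: C3 has 1 bond to C, 3 bonds to O → oxidation state +3.
Δ = +3 − (+1) = +2, so this is an oxidation at C3.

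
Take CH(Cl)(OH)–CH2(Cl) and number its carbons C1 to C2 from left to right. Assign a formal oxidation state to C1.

C1 has one bond to C (0), one bond to H (-1), one bond to Cl (+1), one bond to O (+1).
Oxidation state = 0 − 1 + 1 + 1 = +1.

+1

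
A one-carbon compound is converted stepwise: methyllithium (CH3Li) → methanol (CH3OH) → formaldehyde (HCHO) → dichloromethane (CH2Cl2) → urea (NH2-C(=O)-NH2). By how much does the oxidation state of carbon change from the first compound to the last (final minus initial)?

+8

Carbon oxidation states along the series — methyllithium: -4, methanol: -2, formaldehyde: 0, dichloromethane: 0, urea: +4.
Net change = +4 − (-4) = +8.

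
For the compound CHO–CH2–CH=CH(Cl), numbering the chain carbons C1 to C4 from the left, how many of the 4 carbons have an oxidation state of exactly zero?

1

Tallying each carbon's bonds:
C1: 1C, 1H, 2O → 0 − 1 + 2 = +1
C2: 2C, 2H → 0 − 2 = -2
C3: 3C, 1H → 0 − 1 = -1
C4: 2C, 1H, 1Cl → 0 − 1 + 1 = 0
1 carbon (C4) meets the condition.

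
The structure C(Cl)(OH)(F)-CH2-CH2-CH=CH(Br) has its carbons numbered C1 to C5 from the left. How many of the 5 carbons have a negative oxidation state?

3

Tallying each carbon's bonds:
C1: 1C, 1O, 1F, 1Cl → 0 + 1 + 1 + 1 = +3
C2: 2C, 2H → 0 − 2 = -2
C3: 2C, 2H → 0 − 2 = -2
C4: 3C, 1H → 0 − 1 = -1
C5: 2C, 1H, 1Br → 0 − 1 + 1 = 0
3 carbons (C2, C3, C4) meet the condition.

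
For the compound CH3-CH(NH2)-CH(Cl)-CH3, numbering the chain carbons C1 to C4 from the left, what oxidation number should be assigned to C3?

0

C3 has one bond to C (0), one bond to C (0), one bond to Cl (+1), one bond to H (-1).
Oxidation state = 0 + 0 + 1 − 1 = 0.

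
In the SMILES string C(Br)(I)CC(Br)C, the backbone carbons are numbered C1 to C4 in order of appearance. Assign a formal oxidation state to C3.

Each bond to a more electronegative atom (O, N, halogen) counts +1, each bond to a less electronegative atom (H, metal, B, Si) counts −1, and each C–C bond counts 0.
C3 has one bond to C (0), one bond to C (0), one bond to H (-1), one bond to Br (+1).
Oxidation state = 0 + 0 − 1 + 1 = 0.

0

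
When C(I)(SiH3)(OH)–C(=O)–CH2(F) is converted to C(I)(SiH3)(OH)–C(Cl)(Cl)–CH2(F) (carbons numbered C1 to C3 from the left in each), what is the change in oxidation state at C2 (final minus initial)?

Before: C2 has 2 bonds to C, 2 bonds to O → oxidation state +2.
After: C2 has 2 bonds to C, 2 bonds to Cl → oxidation state +2.
Δ = +2 − (+2) = 0, so no net redox change at C2.

0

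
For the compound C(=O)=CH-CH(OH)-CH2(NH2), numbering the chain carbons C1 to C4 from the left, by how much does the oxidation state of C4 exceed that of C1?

C4: 1C, 2H, 1N → 0 − 2 + 1 = -1
C1: 2C, 2O → 0 + 2 = +2
Difference: -1 − (+2) = -3.

-3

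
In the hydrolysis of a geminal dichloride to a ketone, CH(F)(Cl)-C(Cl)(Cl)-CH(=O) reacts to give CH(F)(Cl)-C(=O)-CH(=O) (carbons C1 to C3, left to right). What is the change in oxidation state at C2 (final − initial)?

0

Before: C2 has 2 bonds to C, 2 bonds to Cl → oxidation state +2.
After: C2 has 2 bonds to C, 2 bonds to O → oxidation state +2.
Δ = +2 − (+2) = 0, so no net redox change at C2.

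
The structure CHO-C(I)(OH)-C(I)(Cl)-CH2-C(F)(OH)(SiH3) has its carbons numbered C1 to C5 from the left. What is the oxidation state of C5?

+1

Assign +1 per bond to O/N/halogen, −1 per bond to H or an electropositive element, and 0 per bond to carbon.
C5 has one bond to C (0), one bond to F (+1), one bond to O (+1), one bond to Si (-1).
Oxidation state = 0 + 1 + 1 − 1 = +1.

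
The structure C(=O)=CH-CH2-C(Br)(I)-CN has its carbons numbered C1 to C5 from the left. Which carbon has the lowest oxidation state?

Tallying each carbon's bonds:
C1: 2C, 2O → 0 + 2 = +2
C2: 3C, 1H → 0 − 1 = -1
C3: 2C, 2H → 0 − 2 = -2
C4: 2C, 1Br, 1I → 0 + 1 + 1 = +2
C5: 1C, 3N → 0 + 3 = +3
The most reduced carbon is C3 at -2.

C3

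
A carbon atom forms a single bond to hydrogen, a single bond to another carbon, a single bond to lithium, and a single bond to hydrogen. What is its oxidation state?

The carbon has one bond to C (0), one bond to H (-1), one bond to Li (-1), one bond to H (-1).
Oxidation state = 0 − 1 − 1 − 1 = -3.

-3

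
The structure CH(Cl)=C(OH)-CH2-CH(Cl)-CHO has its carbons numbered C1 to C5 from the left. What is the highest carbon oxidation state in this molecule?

+1

Count +1 for every bond to an atom more electronegative than carbon and −1 for every bond to one less electronegative; C–C bonds are 0. Tallying each carbon:
C1: 2C, 1H, 1Cl → 0 − 1 + 1 = 0
C2: 3C, 1O → 0 + 1 = +1
C3: 2C, 2H → 0 − 2 = -2
C4: 2C, 1H, 1Cl → 0 − 1 + 1 = 0
C5: 1C, 1H, 2O → 0 − 1 + 2 = +1
The highest value is +1.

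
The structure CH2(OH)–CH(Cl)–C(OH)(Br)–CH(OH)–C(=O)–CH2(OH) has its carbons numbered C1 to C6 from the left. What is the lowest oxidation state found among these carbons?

Tallying each carbon's bonds:
C1: 1C, 2H, 1O → 0 − 2 + 1 = -1
C2: 2C, 1H, 1Cl → 0 − 1 + 1 = 0
C3: 2C, 1O, 1Br → 0 + 1 + 1 = +2
C4: 2C, 1H, 1O → 0 − 1 + 1 = 0
C5: 2C, 2O → 0 + 2 = +2
C6: 1C, 2H, 1O → 0 − 2 + 1 = -1
The lowest value is -1.

-1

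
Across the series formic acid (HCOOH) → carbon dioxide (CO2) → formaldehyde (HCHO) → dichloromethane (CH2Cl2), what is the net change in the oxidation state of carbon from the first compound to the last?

-2

Carbon oxidation states along the series — formic acid: +2, carbon dioxide: +4, formaldehyde: 0, dichloromethane: 0.
Net change = 0 − (+2) = -2.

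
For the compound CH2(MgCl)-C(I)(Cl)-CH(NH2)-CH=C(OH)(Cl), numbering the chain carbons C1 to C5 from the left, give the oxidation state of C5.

C5 has a double bond to C (2×0 = 0), one bond to O (+1), one bond to Cl (+1).
Oxidation state = 0 + 1 + 1 = +2.

+2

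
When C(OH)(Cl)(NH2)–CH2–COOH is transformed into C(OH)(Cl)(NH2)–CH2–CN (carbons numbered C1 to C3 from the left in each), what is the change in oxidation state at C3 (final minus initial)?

0

Before: C3 has 1 bond to C, 3 bonds to O → oxidation state +3.
After: C3 has 1 bond to C, 3 bonds to N → oxidation state +3.
Δ = +3 − (+3) = 0, so no net redox change at C3.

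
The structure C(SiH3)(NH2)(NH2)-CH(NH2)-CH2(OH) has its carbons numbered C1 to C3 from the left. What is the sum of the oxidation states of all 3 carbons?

Tallying each carbon's bonds:
C1: 1C, 2N, 1Si → 0 + 2 − 1 = +1
C2: 2C, 1H, 1N → 0 − 1 + 1 = 0
C3: 1C, 2H, 1O → 0 − 2 + 1 = -1
Sum = +1 + 0 − 1 = 0.

0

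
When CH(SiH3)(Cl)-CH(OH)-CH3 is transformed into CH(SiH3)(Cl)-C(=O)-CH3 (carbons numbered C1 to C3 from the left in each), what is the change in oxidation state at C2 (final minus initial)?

+2

Before: C2 has 2 bonds to C, 1 bond to H, 1 bond to O → oxidation state 0.
After: C2 has 2 bonds to C, 2 bonds to O → oxidation state +2.
Δ = +2 − (0) = +2, so this is an oxidation at C2.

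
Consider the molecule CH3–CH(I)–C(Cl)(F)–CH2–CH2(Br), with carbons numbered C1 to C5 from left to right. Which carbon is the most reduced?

Tallying each carbon's bonds:
C1: 1C, 3H → 0 − 3 = -3
C2: 2C, 1H, 1I → 0 − 1 + 1 = 0
C3: 2C, 1F, 1Cl → 0 + 1 + 1 = +2
C4: 2C, 2H → 0 − 2 = -2
C5: 1C, 2H, 1Br → 0 − 2 + 1 = -1
The most reduced carbon is C1 at -3.

C1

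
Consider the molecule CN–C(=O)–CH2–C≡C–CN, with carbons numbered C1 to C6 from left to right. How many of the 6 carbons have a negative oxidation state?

1

Count +1 for every bond to an atom more electronegative than carbon and −1 for every bond to one less electronegative; C–C bonds are 0. Tallying each carbon:
C1: 1C, 3N → 0 + 3 = +3
C2: 2C, 2O → 0 + 2 = +2
C3: 2C, 2H → 0 − 2 = -2
C4: 4C → 0 = 0
C5: 4C → 0 = 0
C6: 1C, 3N → 0 + 3 = +3
1 carbon (C3) meets the condition.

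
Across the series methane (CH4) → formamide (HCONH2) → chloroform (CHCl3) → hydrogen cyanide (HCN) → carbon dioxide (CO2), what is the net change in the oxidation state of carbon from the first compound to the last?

+8

Carbon oxidation states along the series — methane: -4, formamide: +2, chloroform: +2, hydrogen cyanide: +2, carbon dioxide: +4.
Net change = +4 − (-4) = +8.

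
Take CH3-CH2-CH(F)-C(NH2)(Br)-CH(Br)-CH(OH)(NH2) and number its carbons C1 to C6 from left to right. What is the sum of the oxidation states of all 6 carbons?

Bonds to more-electronegative neighbours contribute +1 each, bonds to H or metals contribute −1 each, and C–C bonds contribute 0. Tallying each carbon:
C1: 1C, 3H → 0 − 3 = -3
C2: 2C, 2H → 0 − 2 = -2
C3: 2C, 1H, 1F → 0 − 1 + 1 = 0
C4: 2C, 1N, 1Br → 0 + 1 + 1 = +2
C5: 2C, 1H, 1Br → 0 − 1 + 1 = 0
C6: 1C, 1H, 1O, 1N → 0 − 1 + 1 + 1 = +1
Sum = -3 − 2 + 0 + 2 + 0 + 1 = -2.

-2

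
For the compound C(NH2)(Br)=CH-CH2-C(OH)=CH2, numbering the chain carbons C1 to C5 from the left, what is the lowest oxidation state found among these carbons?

-2

Bonds to more-electronegative neighbours contribute +1 each, bonds to H or metals contribute −1 each, and C–C bonds contribute 0. Tallying each carbon:
C1: 2C, 1N, 1Br → 0 + 1 + 1 = +2
C2: 3C, 1H → 0 − 1 = -1
C3: 2C, 2H → 0 − 2 = -2
C4: 3C, 1O → 0 + 1 = +1
C5: 2C, 2H → 0 − 2 = -2
The lowest value is -2.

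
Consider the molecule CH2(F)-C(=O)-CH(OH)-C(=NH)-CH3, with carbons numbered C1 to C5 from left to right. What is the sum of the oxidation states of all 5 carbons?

0

Bonds to more-electronegative neighbours contribute +1 each, bonds to H or metals contribute −1 each, and C–C bonds contribute 0. Tallying each carbon:
C1: 1C, 2H, 1F → 0 − 2 + 1 = -1
C2: 2C, 2O → 0 + 2 = +2
C3: 2C, 1H, 1O → 0 − 1 + 1 = 0
C4: 2C, 2N → 0 + 2 = +2
C5: 1C, 3H → 0 − 3 = -3
Sum = -1 + 2 + 0 + 2 − 3 = 0.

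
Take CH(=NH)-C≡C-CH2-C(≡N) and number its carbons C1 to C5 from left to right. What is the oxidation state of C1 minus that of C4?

+3

C1: 1C, 1H, 2N → 0 − 1 + 2 = +1
C4: 2C, 2H → 0 − 2 = -2
Difference: +1 − (-2) = +3.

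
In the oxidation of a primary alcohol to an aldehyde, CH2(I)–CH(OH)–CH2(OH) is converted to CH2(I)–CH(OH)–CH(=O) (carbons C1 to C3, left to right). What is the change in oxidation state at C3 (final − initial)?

+2

Before: C3 has 1 bond to C, 2 bonds to H, 1 bond to O → oxidation state -1.
After: C3 has 1 bond to C, 1 bond to H, 2 bonds to O → oxidation state +1.
Δ = +1 − (-1) = +2, so this is an oxidation at C3.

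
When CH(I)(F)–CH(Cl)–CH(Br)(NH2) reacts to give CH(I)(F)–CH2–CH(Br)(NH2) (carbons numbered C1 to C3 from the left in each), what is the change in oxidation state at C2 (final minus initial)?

-2

Before: C2 has 2 bonds to C, 1 bond to H, 1 bond to Cl → oxidation state 0.
After: C2 has 2 bonds to C, 2 bonds to H → oxidation state -2.
Δ = -2 − (0) = -2, so this is a reduction at C2.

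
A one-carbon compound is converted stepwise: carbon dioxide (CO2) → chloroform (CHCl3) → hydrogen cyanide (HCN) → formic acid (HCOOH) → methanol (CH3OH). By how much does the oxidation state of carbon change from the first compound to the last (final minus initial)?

Carbon oxidation states along the series — carbon dioxide: +4, chloroform: +2, hydrogen cyanide: +2, formic acid: +2, methanol: -2.
Net change = -2 − (+4) = -6.

-6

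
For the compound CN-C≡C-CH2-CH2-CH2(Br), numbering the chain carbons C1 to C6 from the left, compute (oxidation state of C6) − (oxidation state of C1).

C6: 1C, 2H, 1Br → 0 − 2 + 1 = -1
C1: 1C, 3N → 0 + 3 = +3
Difference: -1 − (+3) = -4.

-4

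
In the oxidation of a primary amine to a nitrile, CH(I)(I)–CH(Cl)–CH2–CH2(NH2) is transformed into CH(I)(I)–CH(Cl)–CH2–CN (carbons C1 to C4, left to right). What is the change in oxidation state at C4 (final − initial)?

+4

Before: C4 has 1 bond to C, 2 bonds to H, 1 bond to N → oxidation state -1.
After: C4 has 1 bond to C, 3 bonds to N → oxidation state +3.
Δ = +3 − (-1) = +4, so this is an oxidation at C4.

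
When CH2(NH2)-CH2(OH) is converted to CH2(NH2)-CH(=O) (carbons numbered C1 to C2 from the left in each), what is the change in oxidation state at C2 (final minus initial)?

+2

Before: C2 has 1 bond to C, 2 bonds to H, 1 bond to O → oxidation state -1.
After: C2 has 1 bond to C, 1 bond to H, 2 bonds to O → oxidation state +1.
Δ = +1 − (-1) = +2, so this is an oxidation at C2.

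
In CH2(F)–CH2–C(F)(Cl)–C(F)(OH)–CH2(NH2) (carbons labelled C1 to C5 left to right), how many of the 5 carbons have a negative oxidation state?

3

Count +1 for every bond to an atom more electronegative than carbon and −1 for every bond to one less electronegative; C–C bonds are 0. Tallying each carbon:
C1: 1C, 2H, 1F → 0 − 2 + 1 = -1
C2: 2C, 2H → 0 − 2 = -2
C3: 2C, 1F, 1Cl → 0 + 1 + 1 = +2
C4: 2C, 1O, 1F → 0 + 1 + 1 = +2
C5: 1C, 2H, 1N → 0 − 2 + 1 = -1
3 carbons (C1, C2, C5) meet the condition.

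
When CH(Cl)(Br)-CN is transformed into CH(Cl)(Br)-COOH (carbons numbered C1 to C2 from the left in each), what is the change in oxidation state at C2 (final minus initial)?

0

Before: C2 has 1 bond to C, 3 bonds to N → oxidation state +3.
After: C2 has 1 bond to C, 3 bonds to O → oxidation state +3.
Δ = +3 − (+3) = 0, so no net redox change at C2.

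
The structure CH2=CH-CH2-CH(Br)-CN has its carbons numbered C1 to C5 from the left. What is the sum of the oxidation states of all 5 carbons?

-2

Bonds to more-electronegative neighbours contribute +1 each, bonds to H or metals contribute −1 each, and C–C bonds contribute 0. Tallying each carbon:
C1: 2C, 2H → 0 − 2 = -2
C2: 3C, 1H → 0 − 1 = -1
C3: 2C, 2H → 0 − 2 = -2
C4: 2C, 1H, 1Br → 0 − 1 + 1 = 0
C5: 1C, 3N → 0 + 3 = +3
Sum = -2 − 1 − 2 + 0 + 3 = -2.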